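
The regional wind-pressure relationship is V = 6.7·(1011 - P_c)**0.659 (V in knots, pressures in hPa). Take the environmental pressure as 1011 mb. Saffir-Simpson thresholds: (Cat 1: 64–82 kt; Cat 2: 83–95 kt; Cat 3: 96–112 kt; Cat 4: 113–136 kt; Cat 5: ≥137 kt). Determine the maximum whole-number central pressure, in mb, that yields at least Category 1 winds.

Category 1 begins at V = 64 kt.
Required ΔP = (64/6.7)^(1/0.659) = 9.552^1.517 ≈ 30.71 mb.
P_c ≤ 1011 − 30.71 = 980.29, so the highest integer P_c is 980 mb.

980 mb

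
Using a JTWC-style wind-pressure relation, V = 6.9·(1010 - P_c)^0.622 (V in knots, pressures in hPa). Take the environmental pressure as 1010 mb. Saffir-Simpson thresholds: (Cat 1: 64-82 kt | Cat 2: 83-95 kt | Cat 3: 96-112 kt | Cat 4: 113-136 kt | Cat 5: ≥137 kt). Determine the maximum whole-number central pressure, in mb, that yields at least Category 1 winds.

974 mb

Category 1 begins at V = 64 kt.
Required ΔP = (64/6.9)^(1/0.622) = 9.275^1.608 ≈ 35.91 mb.
P_c ≤ 1010 − 35.91 = 974.09, so the highest integer P_c is 974 mb.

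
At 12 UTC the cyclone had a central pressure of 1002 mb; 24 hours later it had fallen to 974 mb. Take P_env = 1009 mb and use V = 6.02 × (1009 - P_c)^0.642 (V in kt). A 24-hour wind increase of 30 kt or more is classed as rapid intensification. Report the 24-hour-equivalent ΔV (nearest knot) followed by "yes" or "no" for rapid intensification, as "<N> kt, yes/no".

38 kt, yes

V₁: ΔP = 7, V ≈ 6.02 × 7^0.642 ≈ 21.00 kt.
V₂: ΔP = 35, V ≈ 6.02 × 35^0.642 ≈ 59.00 kt.
ΔV over 24 h = 38.00 kt → 24 h equivalent = 38.00 × 24/24 ≈ 38.00 kt.
38 kt ≥ 30 kt ⇒ rapid intensification.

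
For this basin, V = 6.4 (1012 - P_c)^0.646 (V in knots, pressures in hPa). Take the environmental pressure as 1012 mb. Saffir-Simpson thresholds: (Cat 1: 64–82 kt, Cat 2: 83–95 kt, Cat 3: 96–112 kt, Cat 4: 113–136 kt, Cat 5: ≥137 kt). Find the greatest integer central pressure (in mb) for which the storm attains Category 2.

Category 2 begins at V = 83 kt.
Required ΔP = (83/6.4)^(1/0.646) = 12.969^1.548 ≈ 52.81 mb.
P_c ≤ 1012 − 52.81 = 959.19, so the highest integer P_c is 959 mb.

959 mb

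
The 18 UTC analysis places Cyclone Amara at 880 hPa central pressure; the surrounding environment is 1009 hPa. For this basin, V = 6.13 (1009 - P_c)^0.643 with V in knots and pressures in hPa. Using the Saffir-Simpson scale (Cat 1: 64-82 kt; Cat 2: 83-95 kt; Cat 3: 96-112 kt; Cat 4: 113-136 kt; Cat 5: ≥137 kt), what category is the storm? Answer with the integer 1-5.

ΔP = 1009 − 880 = 129 hPa.
V ≈ 6.13 × 129^0.643 = 6.13 × 22.76 ≈ 139 kt.
139 kt falls in the Category 5 band.

5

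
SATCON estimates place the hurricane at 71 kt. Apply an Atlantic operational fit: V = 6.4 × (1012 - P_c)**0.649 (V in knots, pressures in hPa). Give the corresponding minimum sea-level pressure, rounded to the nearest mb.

971 mb

ΔP = (V / 6.4)^(1/0.649) = (71/6.4)^1.541.
71/6.4 = 11.094; 11.094^1.541 ≈ 40.77 mb.
P_c = 1012 − 40.77 = 971.23 ≈ 971 mb.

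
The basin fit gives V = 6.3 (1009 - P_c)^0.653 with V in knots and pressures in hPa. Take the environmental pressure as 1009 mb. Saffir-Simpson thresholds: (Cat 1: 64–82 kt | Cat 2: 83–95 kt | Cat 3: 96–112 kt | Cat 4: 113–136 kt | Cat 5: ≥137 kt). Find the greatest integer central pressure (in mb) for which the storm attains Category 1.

974 mb

Category 1 begins at V = 64 kt.
Required ΔP = (64/6.3)^(1/0.653) = 10.159^1.531 ≈ 34.82 mb.
P_c ≤ 1009 − 34.82 = 974.18, so the highest integer P_c is 974 mb.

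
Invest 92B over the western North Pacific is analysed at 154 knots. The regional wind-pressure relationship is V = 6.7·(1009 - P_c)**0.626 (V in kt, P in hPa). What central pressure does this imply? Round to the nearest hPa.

ΔP = (V / 6.7)^(1/0.626) = (154/6.7)^1.597.
154/6.7 = 22.985; 22.985^1.597 ≈ 149.57 hPa.
P_c = 1009 − 149.57 = 859.43 ≈ 859 hPa.

859 hPa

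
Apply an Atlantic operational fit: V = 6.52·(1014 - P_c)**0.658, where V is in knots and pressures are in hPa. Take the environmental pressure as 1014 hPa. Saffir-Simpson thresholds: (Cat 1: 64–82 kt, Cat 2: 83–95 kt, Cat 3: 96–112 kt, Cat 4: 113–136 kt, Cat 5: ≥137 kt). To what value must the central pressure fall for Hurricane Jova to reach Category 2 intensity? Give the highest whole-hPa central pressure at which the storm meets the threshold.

Category 2 begins at V = 83 kt.
Required ΔP = (83/6.52)^(1/0.658) = 12.730^1.520 ≈ 47.76 hPa.
P_c ≤ 1014 − 47.76 = 966.24, so the highest integer P_c is 966 hPa.

966 hPa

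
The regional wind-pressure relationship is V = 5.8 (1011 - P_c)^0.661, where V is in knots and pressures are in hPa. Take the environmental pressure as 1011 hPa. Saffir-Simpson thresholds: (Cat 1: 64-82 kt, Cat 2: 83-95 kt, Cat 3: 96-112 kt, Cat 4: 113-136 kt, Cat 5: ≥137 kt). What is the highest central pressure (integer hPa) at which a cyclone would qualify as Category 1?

Category 1 begins at V = 64 kt.
Required ΔP = (64/5.8)^(1/0.661) = 11.034^1.513 ≈ 37.80 hPa.
P_c ≤ 1011 − 37.80 = 973.20, so the highest integer P_c is 973 hPa.

973 hPa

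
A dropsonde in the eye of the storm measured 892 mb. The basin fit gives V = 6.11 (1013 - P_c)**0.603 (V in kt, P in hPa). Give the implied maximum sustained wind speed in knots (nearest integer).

110 kt

ΔP = 1013 − 892 = 121 mb.
121^0.603 ≈ 18.027.
V ≈ 6.11 × 18.027 ≈ 110.1 kt.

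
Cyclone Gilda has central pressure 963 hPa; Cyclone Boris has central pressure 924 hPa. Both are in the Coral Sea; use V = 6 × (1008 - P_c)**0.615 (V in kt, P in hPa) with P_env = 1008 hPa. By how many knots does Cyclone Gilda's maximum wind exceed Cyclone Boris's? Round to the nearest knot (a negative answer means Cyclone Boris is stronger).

-29 kt

Cyclone Gilda: ΔP = 45; V ≈ 6 × 45^0.615 ≈ 62.36 kt.
Cyclone Boris: ΔP = 84; V ≈ 6 × 84^0.615 ≈ 91.53 kt.
Difference ≈ 62.36 − 91.53 = -29.17 → -29 kt.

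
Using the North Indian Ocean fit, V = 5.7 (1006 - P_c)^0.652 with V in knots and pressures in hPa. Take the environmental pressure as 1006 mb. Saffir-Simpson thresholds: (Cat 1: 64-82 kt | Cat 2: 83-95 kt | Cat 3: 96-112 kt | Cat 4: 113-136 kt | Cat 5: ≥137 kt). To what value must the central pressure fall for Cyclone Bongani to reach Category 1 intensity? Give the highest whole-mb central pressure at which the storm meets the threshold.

Category 1 begins at V = 64 kt.
Required ΔP = (64/5.7)^(1/0.652) = 11.228^1.534 ≈ 40.82 mb.
P_c ≤ 1006 − 40.82 = 965.18, so the highest integer P_c is 965 mb.

965 mb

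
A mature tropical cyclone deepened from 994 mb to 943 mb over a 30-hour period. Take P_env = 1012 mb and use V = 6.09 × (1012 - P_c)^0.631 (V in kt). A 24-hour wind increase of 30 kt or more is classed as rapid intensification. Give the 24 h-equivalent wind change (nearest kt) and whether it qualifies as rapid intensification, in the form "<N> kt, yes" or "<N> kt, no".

V₁: ΔP = 18, V ≈ 6.09 × 18^0.631 ≈ 37.73 kt.
V₂: ΔP = 69, V ≈ 6.09 × 69^0.631 ≈ 88.09 kt.
ΔV over 30 h = 50.36 kt → 24 h equivalent = 50.36 × 24/30 ≈ 40.29 kt.
40 kt ≥ 30 kt ⇒ rapid intensification.

40 kt, yes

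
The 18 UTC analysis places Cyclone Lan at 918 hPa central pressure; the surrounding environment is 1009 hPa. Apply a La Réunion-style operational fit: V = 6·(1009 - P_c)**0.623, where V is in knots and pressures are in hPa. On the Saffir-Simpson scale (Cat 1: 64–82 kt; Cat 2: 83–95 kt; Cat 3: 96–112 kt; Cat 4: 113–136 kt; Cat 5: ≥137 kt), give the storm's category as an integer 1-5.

ΔP = 1009 − 918 = 91 hPa.
V ≈ 6 × 91^0.623 = 6 × 16.61 ≈ 100 kt.
100 kt falls in the Category 3 band.

3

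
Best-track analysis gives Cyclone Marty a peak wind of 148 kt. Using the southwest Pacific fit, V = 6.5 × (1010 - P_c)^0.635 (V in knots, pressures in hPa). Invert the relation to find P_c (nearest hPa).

ΔP = (V / 6.5)^(1/0.635) = (148/6.5)^1.575.
148/6.5 = 22.769; 22.769^1.575 ≈ 137.26 hPa.
P_c = 1010 − 137.26 = 872.74 ≈ 873 hPa.

873 hPa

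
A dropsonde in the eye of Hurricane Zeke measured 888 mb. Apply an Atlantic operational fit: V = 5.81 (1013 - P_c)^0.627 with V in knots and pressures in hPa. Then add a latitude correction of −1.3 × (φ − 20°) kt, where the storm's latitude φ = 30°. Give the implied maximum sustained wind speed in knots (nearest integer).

ΔP = 1013 − 888 = 125 mb.
125^0.627 ≈ 20.643.
V ≈ 5.81 × 20.643 ≈ 119.9 kt.
Latitude correction: −1.3 × (30 − 20) = -13 kt.
Corrected V ≈ 106.9 kt → 107 kt.

107 kt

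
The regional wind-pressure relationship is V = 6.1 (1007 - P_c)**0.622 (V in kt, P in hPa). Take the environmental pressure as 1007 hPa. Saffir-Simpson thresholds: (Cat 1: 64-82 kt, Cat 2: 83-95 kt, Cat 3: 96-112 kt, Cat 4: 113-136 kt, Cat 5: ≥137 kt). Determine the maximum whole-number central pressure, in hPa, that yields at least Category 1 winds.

963 hPa

Category 1 begins at V = 64 kt.
Required ΔP = (64/6.1)^(1/0.622) = 10.492^1.608 ≈ 43.78 hPa.
P_c ≤ 1007 − 43.78 = 963.22, so the highest integer P_c is 963 hPa.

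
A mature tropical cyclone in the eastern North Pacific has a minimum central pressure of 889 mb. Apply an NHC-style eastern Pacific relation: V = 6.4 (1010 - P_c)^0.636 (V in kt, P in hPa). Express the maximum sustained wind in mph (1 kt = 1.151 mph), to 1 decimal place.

155.6 mph

ΔP = 1010 − 889 = 121 mb.
V ≈ 6.4 × 121^0.636 = 6.4 × 21.118 ≈ 135.155 kt.
135.155 × 1.151 ≈ 155.56 mph → 155.6 mph.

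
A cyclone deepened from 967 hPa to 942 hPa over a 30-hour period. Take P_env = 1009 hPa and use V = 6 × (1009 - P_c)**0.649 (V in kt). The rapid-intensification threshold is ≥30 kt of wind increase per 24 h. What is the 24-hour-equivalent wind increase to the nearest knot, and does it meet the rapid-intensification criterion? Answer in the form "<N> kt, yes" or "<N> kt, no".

19 kt, no

V₁: ΔP = 42, V ≈ 6 × 42^0.649 ≈ 67.86 kt.
V₂: ΔP = 67, V ≈ 6 × 67^0.649 ≈ 91.89 kt.
ΔV over 30 h = 24.03 kt → 24 h equivalent = 24.03 × 24/30 ≈ 19.22 kt.
19 kt < 30 kt ⇒ not rapid intensification.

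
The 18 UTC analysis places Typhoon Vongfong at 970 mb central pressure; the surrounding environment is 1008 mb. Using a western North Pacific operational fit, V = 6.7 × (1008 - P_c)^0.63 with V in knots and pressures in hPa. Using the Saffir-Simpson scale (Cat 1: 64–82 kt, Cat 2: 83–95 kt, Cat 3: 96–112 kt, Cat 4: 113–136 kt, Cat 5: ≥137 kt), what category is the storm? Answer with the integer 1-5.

1

ΔP = 1008 − 970 = 38 mb.
V ≈ 6.7 × 38^0.63 = 6.7 × 9.89 ≈ 66 kt.
66 kt falls in the Category 1 band.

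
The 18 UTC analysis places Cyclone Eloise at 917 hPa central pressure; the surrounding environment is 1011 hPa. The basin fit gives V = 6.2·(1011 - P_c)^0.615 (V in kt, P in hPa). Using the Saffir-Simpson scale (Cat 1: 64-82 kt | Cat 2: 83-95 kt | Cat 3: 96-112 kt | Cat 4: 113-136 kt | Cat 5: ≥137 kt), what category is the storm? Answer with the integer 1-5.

ΔP = 1011 − 917 = 94 hPa.
V ≈ 6.2 × 94^0.615 = 6.2 × 16.35 ≈ 101 kt.
101 kt falls in the Category 3 band.

3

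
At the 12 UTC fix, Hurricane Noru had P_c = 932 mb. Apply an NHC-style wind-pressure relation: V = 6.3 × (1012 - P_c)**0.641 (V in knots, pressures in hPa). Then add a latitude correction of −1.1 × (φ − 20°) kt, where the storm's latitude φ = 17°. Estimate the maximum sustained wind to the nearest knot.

ΔP = 1012 − 932 = 80 mb.
80^0.641 ≈ 16.591.
V ≈ 6.3 × 16.591 ≈ 104.5 kt.
Latitude correction: −1.1 × (17 − 20) = 3.3 kt.
Corrected V ≈ 107.8 kt → 108 kt.

108 kt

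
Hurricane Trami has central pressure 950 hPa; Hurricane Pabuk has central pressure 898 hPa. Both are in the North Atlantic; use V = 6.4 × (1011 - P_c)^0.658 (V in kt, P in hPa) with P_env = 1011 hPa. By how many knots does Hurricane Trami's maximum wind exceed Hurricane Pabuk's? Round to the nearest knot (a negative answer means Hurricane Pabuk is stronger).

Hurricane Trami: ΔP = 61; V ≈ 6.4 × 61^0.658 ≈ 95.70 kt.
Hurricane Pabuk: ΔP = 113; V ≈ 6.4 × 113^0.658 ≈ 143.58 kt.
Difference ≈ 95.70 − 143.58 = -47.88 → -48 kt.

-48 kt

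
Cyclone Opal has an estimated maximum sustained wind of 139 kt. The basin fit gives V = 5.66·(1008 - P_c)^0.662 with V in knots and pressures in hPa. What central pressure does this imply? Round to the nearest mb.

882 mb

ΔP = (V / 5.66)^(1/0.662) = (139/5.66)^1.511.
139/5.66 = 24.558; 24.558^1.511 ≈ 125.89 mb.
P_c = 1008 − 125.89 = 882.11 ≈ 882 mb.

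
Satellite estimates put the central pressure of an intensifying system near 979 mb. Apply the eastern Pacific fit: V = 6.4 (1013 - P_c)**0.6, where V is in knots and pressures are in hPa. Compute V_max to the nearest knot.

53 kt

ΔP = 1013 − 979 = 34 mb.
34^0.6 ≈ 8.296.
V ≈ 6.4 × 8.296 ≈ 53.1 kt.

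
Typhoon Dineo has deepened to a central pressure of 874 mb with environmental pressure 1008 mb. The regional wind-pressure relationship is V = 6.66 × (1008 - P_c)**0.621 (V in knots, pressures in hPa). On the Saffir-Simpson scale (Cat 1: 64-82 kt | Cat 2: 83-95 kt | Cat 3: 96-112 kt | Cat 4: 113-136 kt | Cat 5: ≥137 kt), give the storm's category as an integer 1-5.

5

ΔP = 1008 − 874 = 134 mb.
V ≈ 6.66 × 134^0.621 = 6.66 × 20.94 ≈ 139 kt.
139 kt falls in the Category 5 band.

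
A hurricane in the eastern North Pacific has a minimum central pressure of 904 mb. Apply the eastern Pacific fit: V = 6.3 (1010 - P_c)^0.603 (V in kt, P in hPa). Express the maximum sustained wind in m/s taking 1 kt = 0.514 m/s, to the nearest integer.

ΔP = 1010 − 904 = 106 mb.
V ≈ 6.3 × 106^0.603 = 6.3 × 16.644 ≈ 104.858 kt.
104.858 × 0.514 ≈ 53.90 m/s → 54 m/s.

54 m/s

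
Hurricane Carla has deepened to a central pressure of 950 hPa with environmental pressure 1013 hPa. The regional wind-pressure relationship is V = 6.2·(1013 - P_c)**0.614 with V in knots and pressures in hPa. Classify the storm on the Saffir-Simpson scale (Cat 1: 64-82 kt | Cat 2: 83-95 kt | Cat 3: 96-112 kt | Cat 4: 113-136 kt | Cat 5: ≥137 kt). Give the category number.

ΔP = 1013 − 950 = 63 hPa.
V ≈ 6.2 × 63^0.614 = 6.2 × 12.73 ≈ 79 kt.
79 kt falls in the Category 1 band.

1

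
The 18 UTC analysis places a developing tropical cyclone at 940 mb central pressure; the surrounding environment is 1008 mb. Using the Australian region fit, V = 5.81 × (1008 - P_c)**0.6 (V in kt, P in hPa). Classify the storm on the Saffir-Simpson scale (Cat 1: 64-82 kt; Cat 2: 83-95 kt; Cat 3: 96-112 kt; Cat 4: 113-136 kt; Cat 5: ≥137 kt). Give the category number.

ΔP = 1008 − 940 = 68 mb.
V ≈ 5.81 × 68^0.6 = 5.81 × 12.57 ≈ 73 kt.
73 kt falls in the Category 1 band.

1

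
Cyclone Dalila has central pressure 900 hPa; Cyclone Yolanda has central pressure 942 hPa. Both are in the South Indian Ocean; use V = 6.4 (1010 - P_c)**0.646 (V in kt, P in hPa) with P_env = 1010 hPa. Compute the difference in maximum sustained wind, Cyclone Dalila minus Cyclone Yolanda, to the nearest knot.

36 kt

Cyclone Dalila: ΔP = 110; V ≈ 6.4 × 110^0.646 ≈ 133.33 kt.
Cyclone Yolanda: ΔP = 68; V ≈ 6.4 × 68^0.646 ≈ 97.72 kt.
Difference ≈ 133.33 − 97.72 = 35.61 → 36 kt.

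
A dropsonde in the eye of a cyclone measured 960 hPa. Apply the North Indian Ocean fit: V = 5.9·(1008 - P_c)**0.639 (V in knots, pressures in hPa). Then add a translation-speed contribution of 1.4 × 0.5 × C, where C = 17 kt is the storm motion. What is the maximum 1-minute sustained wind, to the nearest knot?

82 kt

ΔP = 1008 − 960 = 48 hPa.
48^0.639 ≈ 11.866.
V ≈ 5.9 × 11.866 ≈ 70.0 kt.
Translation term: 1.4 × 0.5 × 17 = 11.9 kt.
Corrected V ≈ 81.9 kt → 82 kt.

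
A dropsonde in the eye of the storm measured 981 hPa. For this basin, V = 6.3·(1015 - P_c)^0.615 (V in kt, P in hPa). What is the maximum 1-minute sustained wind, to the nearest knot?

55 kt

ΔP = 1015 − 981 = 34 hPa.
34^0.615 ≈ 8.747.
V ≈ 6.3 × 8.747 ≈ 55.1 kt.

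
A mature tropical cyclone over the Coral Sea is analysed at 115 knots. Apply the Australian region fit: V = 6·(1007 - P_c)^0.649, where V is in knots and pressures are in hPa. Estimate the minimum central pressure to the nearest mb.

ΔP = (V / 6)^(1/0.649) = (115/6)^1.541.
115/6 = 19.167; 19.167^1.541 ≈ 94.66 mb.
P_c = 1007 − 94.66 = 912.34 ≈ 912 mb.

912 mb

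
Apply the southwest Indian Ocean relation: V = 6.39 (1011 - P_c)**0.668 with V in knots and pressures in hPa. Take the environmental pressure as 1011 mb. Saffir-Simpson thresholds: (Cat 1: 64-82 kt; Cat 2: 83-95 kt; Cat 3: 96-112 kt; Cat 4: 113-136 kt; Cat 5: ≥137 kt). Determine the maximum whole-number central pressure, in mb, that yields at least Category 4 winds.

937 mb

Category 4 begins at V = 113 kt.
Required ΔP = (113/6.39)^(1/0.668) = 17.684^1.497 ≈ 73.73 mb.
P_c ≤ 1011 − 73.73 = 937.27, so the highest integer P_c is 937 mb.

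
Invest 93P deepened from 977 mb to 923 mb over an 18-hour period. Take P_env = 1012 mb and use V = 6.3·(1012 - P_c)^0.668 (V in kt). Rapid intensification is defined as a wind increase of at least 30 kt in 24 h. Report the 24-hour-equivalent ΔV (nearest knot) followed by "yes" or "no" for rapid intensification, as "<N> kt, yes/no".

78 kt, yes

V₁: ΔP = 35, V ≈ 6.3 × 35^0.668 ≈ 67.73 kt.
V₂: ΔP = 89, V ≈ 6.3 × 89^0.668 ≈ 126.34 kt.
ΔV over 18 h = 58.61 kt → 24 h equivalent = 58.61 × 24/18 ≈ 78.15 kt.
78 kt ≥ 30 kt ⇒ rapid intensification.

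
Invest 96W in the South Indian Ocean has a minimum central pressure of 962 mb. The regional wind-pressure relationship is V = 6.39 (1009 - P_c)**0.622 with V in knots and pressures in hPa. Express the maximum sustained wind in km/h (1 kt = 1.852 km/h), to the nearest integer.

ΔP = 1009 − 962 = 47 mb.
V ≈ 6.39 × 47^0.622 = 6.39 × 10.966 ≈ 70.072 kt.
70.072 × 1.852 ≈ 129.77 km/h → 130 km/h.

130 km/h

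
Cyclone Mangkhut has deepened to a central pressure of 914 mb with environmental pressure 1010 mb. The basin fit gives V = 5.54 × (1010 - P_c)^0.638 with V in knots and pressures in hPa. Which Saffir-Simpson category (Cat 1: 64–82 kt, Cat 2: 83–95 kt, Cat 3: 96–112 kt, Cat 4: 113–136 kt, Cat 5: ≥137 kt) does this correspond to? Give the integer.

3

ΔP = 1010 − 914 = 96 mb.
V ≈ 5.54 × 96^0.638 = 5.54 × 18.39 ≈ 102 kt.
102 kt falls in the Category 3 band.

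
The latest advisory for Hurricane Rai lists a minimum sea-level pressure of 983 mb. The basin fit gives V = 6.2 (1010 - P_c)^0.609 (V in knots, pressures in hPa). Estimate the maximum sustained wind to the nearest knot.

ΔP = 1010 − 983 = 27 mb.
27^0.609 ≈ 7.442.
V ≈ 6.2 × 7.442 ≈ 46.1 kt.

46 kt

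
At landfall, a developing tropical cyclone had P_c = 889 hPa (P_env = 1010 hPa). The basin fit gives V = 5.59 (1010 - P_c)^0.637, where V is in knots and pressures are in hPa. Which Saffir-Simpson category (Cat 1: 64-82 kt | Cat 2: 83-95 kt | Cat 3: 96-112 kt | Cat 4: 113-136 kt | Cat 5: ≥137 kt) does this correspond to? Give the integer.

4

ΔP = 1010 − 889 = 121 hPa.
V ≈ 5.59 × 121^0.637 = 5.59 × 21.22 ≈ 119 kt.
119 kt falls in the Category 4 band.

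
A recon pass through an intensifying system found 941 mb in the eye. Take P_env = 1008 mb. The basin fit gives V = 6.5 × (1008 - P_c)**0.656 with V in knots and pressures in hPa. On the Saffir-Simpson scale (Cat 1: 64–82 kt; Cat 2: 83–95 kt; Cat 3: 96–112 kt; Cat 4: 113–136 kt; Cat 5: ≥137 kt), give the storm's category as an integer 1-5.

ΔP = 1008 − 941 = 67 mb.
V ≈ 6.5 × 67^0.656 = 6.5 × 15.77 ≈ 103 kt.
103 kt falls in the Category 3 band.

3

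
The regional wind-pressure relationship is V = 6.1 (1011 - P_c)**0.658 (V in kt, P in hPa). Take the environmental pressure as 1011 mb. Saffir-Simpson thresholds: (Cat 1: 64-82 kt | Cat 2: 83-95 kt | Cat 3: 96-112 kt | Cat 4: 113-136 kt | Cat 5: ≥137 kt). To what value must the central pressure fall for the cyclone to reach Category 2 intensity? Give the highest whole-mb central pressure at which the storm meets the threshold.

958 mb

Category 2 begins at V = 83 kt.
Required ΔP = (83/6.1)^(1/0.658) = 13.607^1.520 ≈ 52.85 mb.
P_c ≤ 1011 − 52.85 = 958.15, so the highest integer P_c is 958 mb.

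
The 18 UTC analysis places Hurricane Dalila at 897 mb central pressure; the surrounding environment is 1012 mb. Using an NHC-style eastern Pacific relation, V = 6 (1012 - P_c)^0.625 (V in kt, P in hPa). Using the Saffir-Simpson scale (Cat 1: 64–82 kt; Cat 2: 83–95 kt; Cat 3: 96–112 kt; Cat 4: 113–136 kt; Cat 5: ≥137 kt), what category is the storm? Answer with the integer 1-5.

ΔP = 1012 − 897 = 115 mb.
V ≈ 6 × 115^0.625 = 6 × 19.41 ≈ 116 kt.
116 kt falls in the Category 4 band.

4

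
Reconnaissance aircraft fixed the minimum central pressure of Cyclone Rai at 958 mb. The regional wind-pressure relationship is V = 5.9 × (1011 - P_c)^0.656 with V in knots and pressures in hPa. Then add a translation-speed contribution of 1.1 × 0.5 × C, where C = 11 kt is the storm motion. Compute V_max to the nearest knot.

ΔP = 1011 − 958 = 53 mb.
53^0.656 ≈ 13.525.
V ≈ 5.9 × 13.525 ≈ 79.8 kt.
Translation term: 1.1 × 0.5 × 11 = 6.05 kt.
Corrected V ≈ 85.85 kt → 86 kt.

86 kt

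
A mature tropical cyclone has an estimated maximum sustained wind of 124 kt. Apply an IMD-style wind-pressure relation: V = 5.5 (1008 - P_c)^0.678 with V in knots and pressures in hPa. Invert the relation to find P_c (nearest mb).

909 mb

ΔP = (V / 5.5)^(1/0.678) = (124/5.5)^1.475.
124/5.5 = 22.545; 22.545^1.475 ≈ 99.01 mb.
P_c = 1008 − 99.01 = 908.99 ≈ 909 mb.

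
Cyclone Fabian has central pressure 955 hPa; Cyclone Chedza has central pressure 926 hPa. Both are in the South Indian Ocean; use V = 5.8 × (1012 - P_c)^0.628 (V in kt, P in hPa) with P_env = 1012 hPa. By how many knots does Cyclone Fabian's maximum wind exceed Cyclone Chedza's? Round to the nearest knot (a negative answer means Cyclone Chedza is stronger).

-22 kt

Cyclone Fabian: ΔP = 57; V ≈ 5.8 × 57^0.628 ≈ 73.47 kt.
Cyclone Chedza: ΔP = 86; V ≈ 5.8 × 86^0.628 ≈ 95.12 kt.
Difference ≈ 73.47 − 95.12 = -21.65 → -22 kt.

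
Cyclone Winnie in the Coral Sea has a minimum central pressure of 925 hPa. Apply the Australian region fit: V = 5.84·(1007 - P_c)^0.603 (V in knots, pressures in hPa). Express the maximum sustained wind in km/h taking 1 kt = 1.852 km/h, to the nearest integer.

154 km/h

ΔP = 1007 − 925 = 82 hPa.
V ≈ 5.84 × 82^0.603 = 5.84 × 14.257 ≈ 83.261 kt.
83.261 × 1.852 ≈ 154.20 km/h → 154 km/h.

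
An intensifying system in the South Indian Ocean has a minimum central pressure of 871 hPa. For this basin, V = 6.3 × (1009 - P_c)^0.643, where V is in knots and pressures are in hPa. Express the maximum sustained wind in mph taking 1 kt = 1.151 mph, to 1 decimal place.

ΔP = 1009 − 871 = 138 hPa.
V ≈ 6.3 × 138^0.643 = 6.3 × 23.765 ≈ 149.721 kt.
149.721 × 1.151 ≈ 172.33 mph → 172.3 mph.

172.3 mph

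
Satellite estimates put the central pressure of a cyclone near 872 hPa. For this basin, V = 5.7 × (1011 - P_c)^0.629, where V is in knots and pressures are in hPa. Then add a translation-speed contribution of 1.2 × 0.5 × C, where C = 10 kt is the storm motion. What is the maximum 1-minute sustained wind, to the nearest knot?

ΔP = 1011 − 872 = 139 hPa.
139^0.629 ≈ 22.282.
V ≈ 5.7 × 22.282 ≈ 127.0 kt.
Translation term: 1.2 × 0.5 × 10 = 6 kt.
Corrected V ≈ 133 kt → 133 kt.

133 kt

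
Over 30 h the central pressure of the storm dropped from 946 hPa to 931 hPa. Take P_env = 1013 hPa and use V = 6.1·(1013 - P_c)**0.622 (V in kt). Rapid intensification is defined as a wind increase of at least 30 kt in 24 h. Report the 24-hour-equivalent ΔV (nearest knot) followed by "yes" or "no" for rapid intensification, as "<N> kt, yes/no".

9 kt, no

V₁: ΔP = 67, V ≈ 6.1 × 67^0.622 ≈ 83.40 kt.
V₂: ΔP = 82, V ≈ 6.1 × 82^0.622 ≈ 94.56 kt.
ΔV over 30 h = 11.16 kt → 24 h equivalent = 11.16 × 24/30 ≈ 8.93 kt.
9 kt < 30 kt ⇒ not rapid intensification.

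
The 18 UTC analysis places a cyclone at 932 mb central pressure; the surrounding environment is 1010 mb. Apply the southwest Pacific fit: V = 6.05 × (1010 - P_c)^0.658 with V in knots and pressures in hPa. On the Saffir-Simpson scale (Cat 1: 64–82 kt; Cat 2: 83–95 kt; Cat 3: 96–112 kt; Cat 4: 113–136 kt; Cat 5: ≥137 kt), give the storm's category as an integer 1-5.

ΔP = 1010 − 932 = 78 mb.
V ≈ 6.05 × 78^0.658 = 6.05 × 17.58 ≈ 106 kt.
106 kt falls in the Category 3 band.

3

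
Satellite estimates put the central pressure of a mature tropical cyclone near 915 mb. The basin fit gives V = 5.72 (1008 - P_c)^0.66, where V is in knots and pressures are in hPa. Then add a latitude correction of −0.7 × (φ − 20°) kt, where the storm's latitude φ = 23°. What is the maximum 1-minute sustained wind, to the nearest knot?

112 kt

ΔP = 1008 − 915 = 93 mb.
93^0.66 ≈ 19.916.
V ≈ 5.72 × 19.916 ≈ 113.9 kt.
Latitude correction: −0.7 × (23 − 20) = -2.1 kt.
Corrected V ≈ 111.8 kt → 112 kt.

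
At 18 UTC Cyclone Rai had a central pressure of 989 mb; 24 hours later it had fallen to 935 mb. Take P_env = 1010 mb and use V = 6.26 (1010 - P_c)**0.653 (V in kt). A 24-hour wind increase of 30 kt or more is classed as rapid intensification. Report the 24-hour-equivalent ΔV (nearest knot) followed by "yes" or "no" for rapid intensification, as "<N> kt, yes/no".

V₁: ΔP = 21, V ≈ 6.26 × 21^0.653 ≈ 45.71 kt.
V₂: ΔP = 75, V ≈ 6.26 × 75^0.653 ≈ 104.95 kt.
ΔV over 24 h = 59.24 kt → 24 h equivalent = 59.24 × 24/24 ≈ 59.24 kt.
59 kt ≥ 30 kt ⇒ rapid intensification.

59 kt, yes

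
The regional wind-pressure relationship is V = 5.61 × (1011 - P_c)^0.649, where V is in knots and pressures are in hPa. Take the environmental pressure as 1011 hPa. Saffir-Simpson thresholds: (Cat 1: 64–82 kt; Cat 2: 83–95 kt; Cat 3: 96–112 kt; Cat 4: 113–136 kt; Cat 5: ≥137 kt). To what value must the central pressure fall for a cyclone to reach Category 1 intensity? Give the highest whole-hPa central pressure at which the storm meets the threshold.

Category 1 begins at V = 64 kt.
Required ΔP = (64/5.61)^(1/0.649) = 11.408^1.541 ≈ 42.56 hPa.
P_c ≤ 1011 − 42.56 = 968.44, so the highest integer P_c is 968 hPa.

968 hPa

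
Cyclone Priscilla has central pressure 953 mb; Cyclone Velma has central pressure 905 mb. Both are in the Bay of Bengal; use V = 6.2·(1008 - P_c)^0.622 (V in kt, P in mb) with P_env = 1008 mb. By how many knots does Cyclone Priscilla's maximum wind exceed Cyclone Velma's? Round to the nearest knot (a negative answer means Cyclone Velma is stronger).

-36 kt

Cyclone Priscilla: ΔP = 55; V ≈ 6.2 × 55^0.622 ≈ 74.97 kt.
Cyclone Velma: ΔP = 103; V ≈ 6.2 × 103^0.622 ≈ 110.76 kt.
Difference ≈ 74.97 − 110.76 = -35.79 → -36 kt.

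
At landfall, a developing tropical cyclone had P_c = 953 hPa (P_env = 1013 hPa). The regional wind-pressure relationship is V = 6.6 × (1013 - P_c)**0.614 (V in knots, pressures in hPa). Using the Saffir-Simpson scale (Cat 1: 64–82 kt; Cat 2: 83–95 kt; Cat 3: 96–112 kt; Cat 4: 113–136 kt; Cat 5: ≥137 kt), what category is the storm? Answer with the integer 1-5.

1

ΔP = 1013 − 953 = 60 hPa.
V ≈ 6.6 × 60^0.614 = 6.6 × 12.35 ≈ 82 kt.
82 kt falls in the Category 1 band.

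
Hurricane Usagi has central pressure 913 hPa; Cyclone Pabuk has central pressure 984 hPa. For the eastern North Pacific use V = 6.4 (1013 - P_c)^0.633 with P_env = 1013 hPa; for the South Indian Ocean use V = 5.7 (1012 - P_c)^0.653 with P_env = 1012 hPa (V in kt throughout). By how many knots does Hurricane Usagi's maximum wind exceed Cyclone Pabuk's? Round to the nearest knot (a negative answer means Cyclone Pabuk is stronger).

68 kt

Hurricane Usagi: ΔP = 100; V ≈ 6.4 × 100^0.633 ≈ 118.08 kt.
Cyclone Pabuk: ΔP = 28; V ≈ 5.7 × 28^0.653 ≈ 50.22 kt.
Difference ≈ 118.08 − 50.22 = 67.86 → 68 kt.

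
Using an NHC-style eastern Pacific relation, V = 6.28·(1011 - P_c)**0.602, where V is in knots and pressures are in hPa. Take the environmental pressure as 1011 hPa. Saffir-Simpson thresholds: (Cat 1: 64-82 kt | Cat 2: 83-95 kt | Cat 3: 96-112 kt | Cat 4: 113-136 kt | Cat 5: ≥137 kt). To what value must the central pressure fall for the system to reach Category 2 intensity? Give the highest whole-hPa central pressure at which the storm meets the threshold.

Category 2 begins at V = 83 kt.
Required ΔP = (83/6.28)^(1/0.602) = 13.217^1.661 ≈ 72.83 hPa.
P_c ≤ 1011 − 72.83 = 938.17, so the highest integer P_c is 938 hPa.

938 hPa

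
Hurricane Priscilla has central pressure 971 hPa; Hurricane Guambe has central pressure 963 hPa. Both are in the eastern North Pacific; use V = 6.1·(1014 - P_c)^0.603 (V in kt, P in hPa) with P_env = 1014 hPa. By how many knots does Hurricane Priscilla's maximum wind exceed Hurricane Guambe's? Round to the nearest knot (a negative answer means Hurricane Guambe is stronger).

Hurricane Priscilla: ΔP = 43; V ≈ 6.1 × 43^0.603 ≈ 58.93 kt.
Hurricane Guambe: ΔP = 51; V ≈ 6.1 × 51^0.603 ≈ 65.31 kt.
Difference ≈ 58.93 − 65.31 = -6.38 → -6 kt.

-6 kt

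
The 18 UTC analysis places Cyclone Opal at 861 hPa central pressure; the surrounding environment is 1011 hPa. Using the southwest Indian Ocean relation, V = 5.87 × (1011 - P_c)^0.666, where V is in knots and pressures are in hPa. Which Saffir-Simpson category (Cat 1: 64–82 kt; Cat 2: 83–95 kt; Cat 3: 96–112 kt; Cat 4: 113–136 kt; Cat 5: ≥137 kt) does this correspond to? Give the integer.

5

ΔP = 1011 − 861 = 150 hPa.
V ≈ 5.87 × 150^0.666 = 5.87 × 28.14 ≈ 165 kt.
165 kt falls in the Category 5 band.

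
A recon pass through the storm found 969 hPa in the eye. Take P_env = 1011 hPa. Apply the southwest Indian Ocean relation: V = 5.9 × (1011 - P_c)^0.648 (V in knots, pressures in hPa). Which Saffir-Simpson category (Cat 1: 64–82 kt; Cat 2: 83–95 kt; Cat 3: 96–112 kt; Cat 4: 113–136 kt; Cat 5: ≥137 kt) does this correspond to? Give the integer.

ΔP = 1011 − 969 = 42 hPa.
V ≈ 5.9 × 42^0.648 = 5.9 × 11.27 ≈ 66 kt.
66 kt falls in the Category 1 band.

1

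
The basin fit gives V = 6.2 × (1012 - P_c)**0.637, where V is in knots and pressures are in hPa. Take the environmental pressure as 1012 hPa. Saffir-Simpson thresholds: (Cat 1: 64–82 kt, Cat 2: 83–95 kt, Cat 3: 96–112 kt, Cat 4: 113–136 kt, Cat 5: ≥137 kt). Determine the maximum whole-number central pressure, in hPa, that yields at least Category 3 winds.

Category 3 begins at V = 96 kt.
Required ΔP = (96/6.2)^(1/0.637) = 15.484^1.570 ≈ 73.78 hPa.
P_c ≤ 1012 − 73.78 = 938.22, so the highest integer P_c is 938 hPa.

938 hPa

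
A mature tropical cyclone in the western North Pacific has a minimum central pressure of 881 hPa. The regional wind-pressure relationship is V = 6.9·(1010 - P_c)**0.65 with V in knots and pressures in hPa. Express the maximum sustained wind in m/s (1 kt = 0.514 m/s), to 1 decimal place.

83.5 m/s

ΔP = 1010 − 881 = 129 hPa.
V ≈ 6.9 × 129^0.65 = 6.9 × 23.544 ≈ 162.455 kt.
162.455 × 0.514 ≈ 83.50 m/s → 83.5 m/s.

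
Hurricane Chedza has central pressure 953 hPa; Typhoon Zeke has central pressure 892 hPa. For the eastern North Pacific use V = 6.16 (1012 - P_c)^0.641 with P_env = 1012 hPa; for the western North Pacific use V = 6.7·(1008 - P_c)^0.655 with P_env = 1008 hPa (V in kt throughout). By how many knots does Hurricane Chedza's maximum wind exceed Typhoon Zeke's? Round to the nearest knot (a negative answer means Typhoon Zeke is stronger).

-67 kt

Hurricane Chedza: ΔP = 59; V ≈ 6.16 × 59^0.641 ≈ 84.08 kt.
Typhoon Zeke: ΔP = 116; V ≈ 6.7 × 116^0.655 ≈ 150.76 kt.
Difference ≈ 84.08 − 150.76 = -66.68 → -67 kt.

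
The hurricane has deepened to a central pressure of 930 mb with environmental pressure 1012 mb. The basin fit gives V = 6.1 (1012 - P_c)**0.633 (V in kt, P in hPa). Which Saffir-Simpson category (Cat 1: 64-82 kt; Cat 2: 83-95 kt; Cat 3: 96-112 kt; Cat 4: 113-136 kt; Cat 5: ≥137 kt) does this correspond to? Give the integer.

ΔP = 1012 − 930 = 82 mb.
V ≈ 6.1 × 82^0.633 = 6.1 × 16.27 ≈ 99 kt.
99 kt falls in the Category 3 band.

3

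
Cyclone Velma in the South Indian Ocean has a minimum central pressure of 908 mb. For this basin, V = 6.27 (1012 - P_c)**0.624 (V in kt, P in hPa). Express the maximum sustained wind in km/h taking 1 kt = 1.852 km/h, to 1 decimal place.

ΔP = 1012 − 908 = 104 mb.
V ≈ 6.27 × 104^0.624 = 6.27 × 18.140 ≈ 113.736 kt.
113.736 × 1.852 ≈ 210.64 km/h → 210.6 km/h.

210.6 km/h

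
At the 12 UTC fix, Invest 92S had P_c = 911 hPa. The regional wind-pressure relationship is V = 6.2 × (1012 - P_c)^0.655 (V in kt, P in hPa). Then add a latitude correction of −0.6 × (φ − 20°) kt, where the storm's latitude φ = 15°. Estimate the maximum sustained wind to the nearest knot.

130 kt

ΔP = 1012 − 911 = 101 hPa.
101^0.655 ≈ 20.551.
V ≈ 6.2 × 20.551 ≈ 127.4 kt.
Latitude correction: −0.6 × (15 − 20) = 3 kt.
Corrected V ≈ 130.4 kt → 130 kt.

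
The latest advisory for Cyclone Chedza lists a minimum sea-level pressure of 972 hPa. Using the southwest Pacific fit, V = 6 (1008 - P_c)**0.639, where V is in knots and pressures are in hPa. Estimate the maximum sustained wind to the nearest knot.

ΔP = 1008 − 972 = 36 hPa.
36^0.639 ≈ 9.874.
V ≈ 6 × 9.874 ≈ 59.2 kt.

59 kt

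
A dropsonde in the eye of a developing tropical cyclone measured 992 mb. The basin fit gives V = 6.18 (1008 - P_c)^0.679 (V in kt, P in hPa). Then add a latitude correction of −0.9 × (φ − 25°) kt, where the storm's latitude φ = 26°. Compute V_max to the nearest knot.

ΔP = 1008 − 992 = 16 mb.
16^0.679 ≈ 6.570.
V ≈ 6.18 × 6.570 ≈ 40.6 kt.
Latitude correction: −0.9 × (26 − 25) = -0.9 kt.
Corrected V ≈ 39.7 kt → 40 kt.

40 kt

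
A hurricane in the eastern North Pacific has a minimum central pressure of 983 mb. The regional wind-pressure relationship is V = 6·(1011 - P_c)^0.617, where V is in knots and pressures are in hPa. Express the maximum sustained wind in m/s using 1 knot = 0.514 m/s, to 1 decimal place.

24.1 m/s

ΔP = 1011 − 983 = 28 mb.
V ≈ 6 × 28^0.617 = 6 × 7.814 ≈ 46.886 kt.
46.886 × 0.514 ≈ 24.10 m/s → 24.1 m/s.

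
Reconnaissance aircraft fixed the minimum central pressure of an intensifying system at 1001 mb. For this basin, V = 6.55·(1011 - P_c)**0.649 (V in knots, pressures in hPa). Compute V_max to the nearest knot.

ΔP = 1011 − 1001 = 10 mb.
10^0.649 ≈ 4.457.
V ≈ 6.55 × 4.457 ≈ 29.2 kt.

29 kt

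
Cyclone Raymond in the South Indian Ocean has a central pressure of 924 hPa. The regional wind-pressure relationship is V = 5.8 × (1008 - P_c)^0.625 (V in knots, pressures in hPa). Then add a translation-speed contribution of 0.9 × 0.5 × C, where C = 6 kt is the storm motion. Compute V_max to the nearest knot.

95 kt

ΔP = 1008 − 924 = 84 hPa.
84^0.625 ≈ 15.947.
V ≈ 5.8 × 15.947 ≈ 92.5 kt.
Translation term: 0.9 × 0.5 × 6 = 2.7 kt.
Corrected V ≈ 95.2 kt → 95 kt.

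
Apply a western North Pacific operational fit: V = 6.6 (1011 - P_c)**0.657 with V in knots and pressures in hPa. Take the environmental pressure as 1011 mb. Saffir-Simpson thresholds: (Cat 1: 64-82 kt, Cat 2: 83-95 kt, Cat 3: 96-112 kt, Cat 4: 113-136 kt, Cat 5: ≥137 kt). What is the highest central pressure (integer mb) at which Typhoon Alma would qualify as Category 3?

952 mb

Category 3 begins at V = 96 kt.
Required ΔP = (96/6.6)^(1/0.657) = 14.545^1.522 ≈ 58.85 mb.
P_c ≤ 1011 − 58.85 = 952.15, so the highest integer P_c is 952 mb.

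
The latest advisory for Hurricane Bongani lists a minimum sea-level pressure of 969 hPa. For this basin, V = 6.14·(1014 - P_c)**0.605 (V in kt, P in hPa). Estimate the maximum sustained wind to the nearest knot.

61 kt

ΔP = 1014 − 969 = 45 hPa.
45^0.605 ≈ 10.004.
V ≈ 6.14 × 10.004 ≈ 61.4 kt.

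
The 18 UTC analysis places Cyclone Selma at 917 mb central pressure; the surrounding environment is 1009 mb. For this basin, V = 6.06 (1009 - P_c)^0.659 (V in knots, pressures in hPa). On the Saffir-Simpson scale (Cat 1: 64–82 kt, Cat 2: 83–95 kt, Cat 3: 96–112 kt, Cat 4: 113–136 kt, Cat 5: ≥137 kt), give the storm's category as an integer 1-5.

4

ΔP = 1009 − 917 = 92 mb.
V ≈ 6.06 × 92^0.659 = 6.06 × 19.69 ≈ 119 kt.
119 kt falls in the Category 4 band.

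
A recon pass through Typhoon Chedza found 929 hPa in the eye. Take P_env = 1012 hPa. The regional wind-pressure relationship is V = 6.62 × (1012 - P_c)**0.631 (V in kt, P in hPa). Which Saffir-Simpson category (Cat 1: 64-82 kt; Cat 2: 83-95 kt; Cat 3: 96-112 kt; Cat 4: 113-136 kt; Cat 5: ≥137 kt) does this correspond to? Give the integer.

ΔP = 1012 − 929 = 83 hPa.
V ≈ 6.62 × 83^0.631 = 6.62 × 16.25 ≈ 108 kt.
108 kt falls in the Category 3 band.

3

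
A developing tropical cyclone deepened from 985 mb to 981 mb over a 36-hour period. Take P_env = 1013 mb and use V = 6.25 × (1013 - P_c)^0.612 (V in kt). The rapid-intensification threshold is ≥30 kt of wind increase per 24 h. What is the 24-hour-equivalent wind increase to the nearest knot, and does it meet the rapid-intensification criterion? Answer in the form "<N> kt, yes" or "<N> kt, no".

3 kt, no

V₁: ΔP = 28, V ≈ 6.25 × 28^0.612 ≈ 48.03 kt.
V₂: ΔP = 32, V ≈ 6.25 × 32^0.612 ≈ 52.12 kt.
ΔV over 36 h = 4.09 kt → 24 h equivalent = 4.09 × 24/36 ≈ 2.73 kt.
3 kt < 30 kt ⇒ not rapid intensification.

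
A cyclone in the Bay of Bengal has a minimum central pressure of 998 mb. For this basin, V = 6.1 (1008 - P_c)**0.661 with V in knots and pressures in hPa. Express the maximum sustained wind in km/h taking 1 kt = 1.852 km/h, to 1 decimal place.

51.8 km/h

ΔP = 1008 − 998 = 10 mb.
V ≈ 6.1 × 10^0.661 = 6.1 × 4.581 ≈ 27.947 kt.
27.947 × 1.852 ≈ 51.76 km/h → 51.8 km/h.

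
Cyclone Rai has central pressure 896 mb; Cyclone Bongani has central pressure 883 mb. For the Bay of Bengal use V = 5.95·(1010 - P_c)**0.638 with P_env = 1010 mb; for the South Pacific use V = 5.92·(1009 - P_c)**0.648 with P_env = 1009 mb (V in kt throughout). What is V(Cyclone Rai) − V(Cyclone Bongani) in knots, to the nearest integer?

Cyclone Rai: ΔP = 114; V ≈ 5.95 × 114^0.638 ≈ 122.13 kt.
Cyclone Bongani: ΔP = 126; V ≈ 5.92 × 126^0.648 ≈ 135.94 kt.
Difference ≈ 122.13 − 135.94 = -13.81 → -14 kt.

-14 kt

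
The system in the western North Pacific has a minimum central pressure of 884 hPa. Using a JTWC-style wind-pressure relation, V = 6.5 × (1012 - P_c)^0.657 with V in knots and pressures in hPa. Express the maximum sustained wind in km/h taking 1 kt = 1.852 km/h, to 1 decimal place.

ΔP = 1012 − 884 = 128 hPa.
V ≈ 6.5 × 128^0.657 = 6.5 × 24.235 ≈ 157.525 kt.
157.525 × 1.852 ≈ 291.74 km/h → 291.7 km/h.

291.7 km/h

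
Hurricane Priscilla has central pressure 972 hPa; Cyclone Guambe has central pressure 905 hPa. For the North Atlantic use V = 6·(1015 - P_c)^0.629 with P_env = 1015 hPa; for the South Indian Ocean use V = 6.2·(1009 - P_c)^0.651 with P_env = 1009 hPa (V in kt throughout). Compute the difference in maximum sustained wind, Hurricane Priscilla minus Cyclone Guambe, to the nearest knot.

Hurricane Priscilla: ΔP = 43; V ≈ 6 × 43^0.629 ≈ 63.92 kt.
Cyclone Guambe: ΔP = 104; V ≈ 6.2 × 104^0.651 ≈ 127.49 kt.
Difference ≈ 63.92 − 127.49 = -63.57 → -64 kt.

-64 kt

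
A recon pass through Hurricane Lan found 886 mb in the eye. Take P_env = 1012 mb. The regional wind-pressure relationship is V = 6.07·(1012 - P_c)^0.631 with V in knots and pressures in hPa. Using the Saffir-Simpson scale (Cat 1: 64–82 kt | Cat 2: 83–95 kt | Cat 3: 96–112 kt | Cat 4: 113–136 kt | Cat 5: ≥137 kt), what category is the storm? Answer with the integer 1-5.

4

ΔP = 1012 − 886 = 126 mb.
V ≈ 6.07 × 126^0.631 = 6.07 × 21.15 ≈ 128 kt.
128 kt falls in the Category 4 band.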